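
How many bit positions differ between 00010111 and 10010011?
XOR = 10000100, count of 1s = 2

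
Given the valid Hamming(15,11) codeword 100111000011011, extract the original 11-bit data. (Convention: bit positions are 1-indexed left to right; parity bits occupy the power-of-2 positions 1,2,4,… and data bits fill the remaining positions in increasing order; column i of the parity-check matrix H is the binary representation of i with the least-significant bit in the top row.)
Parity bits occupy power-of-2 positions; data bits are at positions {3,5,6,7,9,10,11,12,13,14,15} (1-indexed).
Extract: c[3]=0 c[5]=1 c[6]=1 c[7]=0 c[9]=0 c[10]=0 c[11]=1 c[12]=1 c[13]=0 c[14]=1 c[15]=1
Data = 01100011011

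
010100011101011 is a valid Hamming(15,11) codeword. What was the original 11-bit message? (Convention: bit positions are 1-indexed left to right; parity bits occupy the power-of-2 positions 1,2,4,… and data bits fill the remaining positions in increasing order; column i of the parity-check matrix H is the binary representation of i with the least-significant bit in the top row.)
Parity bits occupy power-of-2 positions; data bits are at positions {3,5,6,7,9,10,11,12,13,14,15} (1-indexed).
Extract: c[3]=0 c[5]=0 c[6]=0 c[7]=0 c[9]=1 c[10]=1 c[11]=0 c[12]=1 c[13]=0 c[14]=1 c[15]=1
Data = 00001101011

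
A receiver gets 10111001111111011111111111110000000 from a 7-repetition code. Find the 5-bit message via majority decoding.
Split into 7-bit blocks and majority-vote each:
  block 1 = 1011100: 4 ones, 3 zeros → 1
  block 2 = 1111111: 7 ones, 0 zeros → 1
  block 3 = 0111111: 6 ones, 1 zeros → 1
  block 4 = 1111111: 7 ones, 0 zeros → 1
  block 5 = 0000000: 0 ones, 7 zeros → 0
Decoded = 11110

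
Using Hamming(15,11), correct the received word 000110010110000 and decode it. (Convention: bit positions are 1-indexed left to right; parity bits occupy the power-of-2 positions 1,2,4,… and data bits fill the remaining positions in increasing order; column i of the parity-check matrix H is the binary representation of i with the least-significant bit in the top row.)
Syndrome s = H · r^T (mod 2), r = 000110010110000:
  s[0] = (101010101010101)·(000110010110000) mod 2 = 0+0+0+0+1+0+0+0+0+0+1+0+0+0+0 mod 2 = 0
  s[1] = (011001100110011)·(000110010110000) mod 2 = 0+0+0+0+0+0+0+0+0+1+1+0+0+0+0 mod 2 = 0
  s[2] = (000111100001111)·(000110010110000) mod 2 = 0+0+0+1+1+0+0+0+0+0+0+0+0+0+0 mod 2 = 0
  s[3] = (000000011111111)·(000110010110000) mod 2 = 0+0+0+0+0+0+0+1+0+1+1+0+0+0+0 mod 2 = 1
Syndrome = 0001
Column 8 of H equals this syndrome → error at bit 8 (1-indexed).
Flip bit 8: 000110010110000 → 000110000110000
Extract data bits at positions {3,5,6,7,9,10,11,12,13,14,15}: 01000110000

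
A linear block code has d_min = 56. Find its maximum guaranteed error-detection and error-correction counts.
(a) Detection requires d_min ≥ e+1, so e ≤ d_min − 1 = 55.
(b) Correction requires d_min ≥ 2t+1, so t ≤ ⌊(d_min − 1)/2⌋ = ⌊55/2⌋ = 27.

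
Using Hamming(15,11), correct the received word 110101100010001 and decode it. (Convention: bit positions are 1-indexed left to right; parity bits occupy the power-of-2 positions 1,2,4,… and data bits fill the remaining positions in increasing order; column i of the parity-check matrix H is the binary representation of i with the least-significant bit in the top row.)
Syndrome s = H · r^T (mod 2), r = 110101100010001:
  s[0] = (101010101010101)·(110101100010001) mod 2 = 1+0+0+0+0+0+1+0+0+0+1+0+0+0+1 mod 2 = 0
  s[1] = (011001100110011)·(110101100010001) mod 2 = 0+1+0+0+0+1+1+0+0+0+1+0+0+0+1 mod 2 = 1
  s[2] = (000111100001111)·(110101100010001) mod 2 = 0+0+0+1+0+1+1+0+0+0+0+0+0+0+1 mod 2 = 0
  s[3] = (000000011111111)·(110101100010001) mod 2 = 0+0+0+0+0+0+0+0+0+0+1+0+0+0+1 mod 2 = 0
Syndrome = 0100
Column 2 of H equals this syndrome → error at bit 2 (1-indexed).
Flip bit 2: 110101100010001 → 100101100010001
Extract data bits at positions {3,5,6,7,9,10,11,12,13,14,15}: 00110010001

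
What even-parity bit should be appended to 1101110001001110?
Sum of data bits: 1+1+0+1+1+1+0+0+0+1+0+0+1+1+1+0 = 9.
9 mod 2 = 1, so parity bit = 1.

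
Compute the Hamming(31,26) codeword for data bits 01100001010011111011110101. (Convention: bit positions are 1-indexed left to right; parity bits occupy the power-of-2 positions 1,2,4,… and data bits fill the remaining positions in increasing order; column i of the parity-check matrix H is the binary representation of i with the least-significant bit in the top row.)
Codeword c = d · G (mod 2), d = 01100001010011111011110101:
  c[0] = d·G[:,0] = (01100001010011111011110101)·(11011010101101010101010101) mod 2 = 0+1+0+0+0+0+0+0+0+0+0+0+0+1+0+1+0+0+0+1+0+1+0+1+0+1 mod 2 = 1
  c[1] = d·G[:,1] = (01100001010011111011110101)·(10110110011011001100110011) mod 2 = 0+0+1+0+0+0+0+0+0+1+0+0+1+1+0+0+1+0+0+0+1+1+0+0+0+1 mod 2 = 0
  c[2] = d·G[:,2] = (01100001010011111011110101)·(10000000000000000000000000) mod 2 = 0+0+0+0+0+0+0+0+0+0+0+0+0+0+0+0+0+0+0+0+0+0+0+0+0+0 mod 2 = 0
  c[3] = d·G[:,3] = (01100001010011111011110101)·(01110001111000111100001111) mod 2 = 0+1+1+0+0+0+0+1+0+1+0+0+0+0+1+1+1+0+0+0+0+0+0+1+0+1 mod 2 = 1
  c[4] = d·G[:,4] = (01100001010011111011110101)·(01000000000000000000000000) mod 2 = 0+1+0+0+0+0+0+0+0+0+0+0+0+0+0+0+0+0+0+0+0+0+0+0+0+0 mod 2 = 1
  c[5] = d·G[:,5] = (01100001010011111011110101)·(00100000000000000000000000) mod 2 = 0+0+1+0+0+0+0+0+0+0+0+0+0+0+0+0+0+0+0+0+0+0+0+0+0+0 mod 2 = 1
  c[6] = d·G[:,6] = (01100001010011111011110101)·(00010000000000000000000000) mod 2 = 0+0+0+0+0+0+0+0+0+0+0+0+0+0+0+0+0+0+0+0+0+0+0+0+0+0 mod 2 = 0
  c[7] = d·G[:,7] = (01100001010011111011110101)·(00001111111000000011111111) mod 2 = 0+0+0+0+0+0+0+1+0+1+0+0+0+0+0+0+0+0+1+1+1+1+0+1+0+1 mod 2 = 0
  c[8] = d·G[:,8] = (01100001010011111011110101)·(00001000000000000000000000) mod 2 = 0+0+0+0+0+0+0+0+0+0+0+0+0+0+0+0+0+0+0+0+0+0+0+0+0+0 mod 2 = 0
  c[9] = d·G[:,9] = (01100001010011111011110101)·(00000100000000000000000000) mod 2 = 0+0+0+0+0+0+0+0+0+0+0+0+0+0+0+0+0+0+0+0+0+0+0+0+0+0 mod 2 = 0
  c[10] = d·G[:,10] = (01100001010011111011110101)·(00000010000000000000000000) mod 2 = 0+0+0+0+0+0+0+0+0+0+0+0+0+0+0+0+0+0+0+0+0+0+0+0+0+0 mod 2 = 0
  c[11] = d·G[:,11] = (01100001010011111011110101)·(00000001000000000000000000) mod 2 = 0+0+0+0+0+0+0+1+0+0+0+0+0+0+0+0+0+0+0+0+0+0+0+0+0+0 mod 2 = 1
  c[12] = d·G[:,12] = (01100001010011111011110101)·(00000000100000000000000000) mod 2 = 0+0+0+0+0+0+0+0+0+0+0+0+0+0+0+0+0+0+0+0+0+0+0+0+0+0 mod 2 = 0
  c[13] = d·G[:,13] = (01100001010011111011110101)·(00000000010000000000000000) mod 2 = 0+0+0+0+0+0+0+0+0+1+0+0+0+0+0+0+0+0+0+0+0+0+0+0+0+0 mod 2 = 1
  c[14] = d·G[:,14] = (01100001010011111011110101)·(00000000001000000000000000) mod 2 = 0+0+0+0+0+0+0+0+0+0+0+0+0+0+0+0+0+0+0+0+0+0+0+0+0+0 mod 2 = 0
  c[15] = d·G[:,15] = (01100001010011111011110101)·(00000000000111111111111111) mod 2 = 0+0+0+0+0+0+0+0+0+0+0+0+1+1+1+1+1+0+1+1+1+1+0+1+0+1 mod 2 = 1
  c[16] = d·G[:,16] = (01100001010011111011110101)·(00000000000100000000000000) mod 2 = 0+0+0+0+0+0+0+0+0+0+0+0+0+0+0+0+0+0+0+0+0+0+0+0+0+0 mod 2 = 0
  c[17] = d·G[:,17] = (01100001010011111011110101)·(00000000000010000000000000) mod 2 = 0+0+0+0+0+0+0+0+0+0+0+0+1+0+0+0+0+0+0+0+0+0+0+0+0+0 mod 2 = 1
  c[18] = d·G[:,18] = (01100001010011111011110101)·(00000000000001000000000000) mod 2 = 0+0+0+0+0+0+0+0+0+0+0+0+0+1+0+0+0+0+0+0+0+0+0+0+0+0 mod 2 = 1
  c[19] = d·G[:,19] = (01100001010011111011110101)·(00000000000000100000000000) mod 2 = 0+0+0+0+0+0+0+0+0+0+0+0+0+0+1+0+0+0+0+0+0+0+0+0+0+0 mod 2 = 1
  c[20] = d·G[:,20] = (01100001010011111011110101)·(00000000000000010000000000) mod 2 = 0+0+0+0+0+0+0+0+0+0+0+0+0+0+0+1+0+0+0+0+0+0+0+0+0+0 mod 2 = 1
  c[21] = d·G[:,21] = (01100001010011111011110101)·(00000000000000001000000000) mod 2 = 0+0+0+0+0+0+0+0+0+0+0+0+0+0+0+0+1+0+0+0+0+0+0+0+0+0 mod 2 = 1
  c[22] = d·G[:,22] = (01100001010011111011110101)·(00000000000000000100000000) mod 2 = 0+0+0+0+0+0+0+0+0+0+0+0+0+0+0+0+0+0+0+0+0+0+0+0+0+0 mod 2 = 0
  c[23] = d·G[:,23] = (01100001010011111011110101)·(00000000000000000010000000) mod 2 = 0+0+0+0+0+0+0+0+0+0+0+0+0+0+0+0+0+0+1+0+0+0+0+0+0+0 mod 2 = 1
  c[24] = d·G[:,24] = (01100001010011111011110101)·(00000000000000000001000000) mod 2 = 0+0+0+0+0+0+0+0+0+0+0+0+0+0+0+0+0+0+0+1+0+0+0+0+0+0 mod 2 = 1
  c[25] = d·G[:,25] = (01100001010011111011110101)·(00000000000000000000100000) mod 2 = 0+0+0+0+0+0+0+0+0+0+0+0+0+0+0+0+0+0+0+0+1+0+0+0+0+0 mod 2 = 1
  c[26] = d·G[:,26] = (01100001010011111011110101)·(00000000000000000000010000) mod 2 = 0+0+0+0+0+0+0+0+0+0+0+0+0+0+0+0+0+0+0+0+0+1+0+0+0+0 mod 2 = 1
  c[27] = d·G[:,27] = (01100001010011111011110101)·(00000000000000000000001000) mod 2 = 0+0+0+0+0+0+0+0+0+0+0+0+0+0+0+0+0+0+0+0+0+0+0+0+0+0 mod 2 = 0
  c[28] = d·G[:,28] = (01100001010011111011110101)·(00000000000000000000000100) mod 2 = 0+0+0+0+0+0+0+0+0+0+0+0+0+0+0+0+0+0+0+0+0+0+0+1+0+0 mod 2 = 1
  c[29] = d·G[:,29] = (01100001010011111011110101)·(00000000000000000000000010) mod 2 = 0+0+0+0+0+0+0+0+0+0+0+0+0+0+0+0+0+0+0+0+0+0+0+0+0+0 mod 2 = 0
  c[30] = d·G[:,30] = (01100001010011111011110101)·(00000000000000000000000001) mod 2 = 0+0+0+0+0+0+0+0+0+0+0+0+0+0+0+0+0+0+0+0+0+0+0+0+0+1 mod 2 = 1
Codeword = 1001110000010101011111011110101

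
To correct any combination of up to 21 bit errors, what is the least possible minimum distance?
Correcting t errors requires d_min ≥ 2t + 1 = 2·21 + 1 = 43.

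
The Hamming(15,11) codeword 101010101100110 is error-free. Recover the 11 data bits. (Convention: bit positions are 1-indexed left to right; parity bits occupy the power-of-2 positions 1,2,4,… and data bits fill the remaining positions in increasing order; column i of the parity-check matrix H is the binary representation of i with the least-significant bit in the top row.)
Parity bits occupy power-of-2 positions; data bits are at positions {3,5,6,7,9,10,11,12,13,14,15} (1-indexed).
Extract: c[3]=1 c[5]=1 c[6]=0 c[7]=1 c[9]=1 c[10]=1 c[11]=0 c[12]=0 c[13]=1 c[14]=1 c[15]=0
Data = 11011100110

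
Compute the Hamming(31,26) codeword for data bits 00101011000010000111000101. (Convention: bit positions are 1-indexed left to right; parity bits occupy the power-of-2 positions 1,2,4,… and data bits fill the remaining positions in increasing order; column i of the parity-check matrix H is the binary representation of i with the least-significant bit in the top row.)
Codeword c = d · G (mod 2), d = 00101011000010000111000101:
  c[0] = d·G[:,0] = (00101011000010000111000101)·(11011010101101010101010101) mod 2 = 0+0+0+0+1+0+1+0+0+0+0+0+0+0+0+0+0+1+0+1+0+0+0+1+0+1 mod 2 = 0
  c[1] = d·G[:,1] = (00101011000010000111000101)·(10110110011011001100110011) mod 2 = 0+0+1+0+0+0+1+0+0+0+0+0+1+0+0+0+0+1+0+0+0+0+0+0+0+1 mod 2 = 1
  c[2] = d·G[:,2] = (00101011000010000111000101)·(10000000000000000000000000) mod 2 = 0+0+0+0+0+0+0+0+0+0+0+0+0+0+0+0+0+0+0+0+0+0+0+0+0+0 mod 2 = 0
  c[3] = d·G[:,3] = (00101011000010000111000101)·(01110001111000111100001111) mod 2 = 0+0+1+0+0+0+0+1+0+0+0+0+0+0+0+0+0+1+0+0+0+0+0+1+0+1 mod 2 = 1
  c[4] = d·G[:,4] = (00101011000010000111000101)·(01000000000000000000000000) mod 2 = 0+0+0+0+0+0+0+0+0+0+0+0+0+0+0+0+0+0+0+0+0+0+0+0+0+0 mod 2 = 0
  c[5] = d·G[:,5] = (00101011000010000111000101)·(00100000000000000000000000) mod 2 = 0+0+1+0+0+0+0+0+0+0+0+0+0+0+0+0+0+0+0+0+0+0+0+0+0+0 mod 2 = 1
  c[6] = d·G[:,6] = (00101011000010000111000101)·(00010000000000000000000000) mod 2 = 0+0+0+0+0+0+0+0+0+0+0+0+0+0+0+0+0+0+0+0+0+0+0+0+0+0 mod 2 = 0
  c[7] = d·G[:,7] = (00101011000010000111000101)·(00001111111000000011111111) mod 2 = 0+0+0+0+1+0+1+1+0+0+0+0+0+0+0+0+0+0+1+1+0+0+0+1+0+1 mod 2 = 1
  c[8] = d·G[:,8] = (00101011000010000111000101)·(00001000000000000000000000) mod 2 = 0+0+0+0+1+0+0+0+0+0+0+0+0+0+0+0+0+0+0+0+0+0+0+0+0+0 mod 2 = 1
  c[9] = d·G[:,9] = (00101011000010000111000101)·(00000100000000000000000000) mod 2 = 0+0+0+0+0+0+0+0+0+0+0+0+0+0+0+0+0+0+0+0+0+0+0+0+0+0 mod 2 = 0
  c[10] = d·G[:,10] = (00101011000010000111000101)·(00000010000000000000000000) mod 2 = 0+0+0+0+0+0+1+0+0+0+0+0+0+0+0+0+0+0+0+0+0+0+0+0+0+0 mod 2 = 1
  c[11] = d·G[:,11] = (00101011000010000111000101)·(00000001000000000000000000) mod 2 = 0+0+0+0+0+0+0+1+0+0+0+0+0+0+0+0+0+0+0+0+0+0+0+0+0+0 mod 2 = 1
  c[12] = d·G[:,12] = (00101011000010000111000101)·(00000000100000000000000000) mod 2 = 0+0+0+0+0+0+0+0+0+0+0+0+0+0+0+0+0+0+0+0+0+0+0+0+0+0 mod 2 = 0
  c[13] = d·G[:,13] = (00101011000010000111000101)·(00000000010000000000000000) mod 2 = 0+0+0+0+0+0+0+0+0+0+0+0+0+0+0+0+0+0+0+0+0+0+0+0+0+0 mod 2 = 0
  c[14] = d·G[:,14] = (00101011000010000111000101)·(00000000001000000000000000) mod 2 = 0+0+0+0+0+0+0+0+0+0+0+0+0+0+0+0+0+0+0+0+0+0+0+0+0+0 mod 2 = 0
  c[15] = d·G[:,15] = (00101011000010000111000101)·(00000000000111111111111111) mod 2 = 0+0+0+0+0+0+0+0+0+0+0+0+1+0+0+0+0+1+1+1+0+0+0+1+0+1 mod 2 = 0
  c[16] = d·G[:,16] = (00101011000010000111000101)·(00000000000100000000000000) mod 2 = 0+0+0+0+0+0+0+0+0+0+0+0+0+0+0+0+0+0+0+0+0+0+0+0+0+0 mod 2 = 0
  c[17] = d·G[:,17] = (00101011000010000111000101)·(00000000000010000000000000) mod 2 = 0+0+0+0+0+0+0+0+0+0+0+0+1+0+0+0+0+0+0+0+0+0+0+0+0+0 mod 2 = 1
  c[18] = d·G[:,18] = (00101011000010000111000101)·(00000000000001000000000000) mod 2 = 0+0+0+0+0+0+0+0+0+0+0+0+0+0+0+0+0+0+0+0+0+0+0+0+0+0 mod 2 = 0
  c[19] = d·G[:,19] = (00101011000010000111000101)·(00000000000000100000000000) mod 2 = 0+0+0+0+0+0+0+0+0+0+0+0+0+0+0+0+0+0+0+0+0+0+0+0+0+0 mod 2 = 0
  c[20] = d·G[:,20] = (00101011000010000111000101)·(00000000000000010000000000) mod 2 = 0+0+0+0+0+0+0+0+0+0+0+0+0+0+0+0+0+0+0+0+0+0+0+0+0+0 mod 2 = 0
  c[21] = d·G[:,21] = (00101011000010000111000101)·(00000000000000001000000000) mod 2 = 0+0+0+0+0+0+0+0+0+0+0+0+0+0+0+0+0+0+0+0+0+0+0+0+0+0 mod 2 = 0
  c[22] = d·G[:,22] = (00101011000010000111000101)·(00000000000000000100000000) mod 2 = 0+0+0+0+0+0+0+0+0+0+0+0+0+0+0+0+0+1+0+0+0+0+0+0+0+0 mod 2 = 1
  c[23] = d·G[:,23] = (00101011000010000111000101)·(00000000000000000010000000) mod 2 = 0+0+0+0+0+0+0+0+0+0+0+0+0+0+0+0+0+0+1+0+0+0+0+0+0+0 mod 2 = 1
  c[24] = d·G[:,24] = (00101011000010000111000101)·(00000000000000000001000000) mod 2 = 0+0+0+0+0+0+0+0+0+0+0+0+0+0+0+0+0+0+0+1+0+0+0+0+0+0 mod 2 = 1
  c[25] = d·G[:,25] = (00101011000010000111000101)·(00000000000000000000100000) mod 2 = 0+0+0+0+0+0+0+0+0+0+0+0+0+0+0+0+0+0+0+0+0+0+0+0+0+0 mod 2 = 0
  c[26] = d·G[:,26] = (00101011000010000111000101)·(00000000000000000000010000) mod 2 = 0+0+0+0+0+0+0+0+0+0+0+0+0+0+0+0+0+0+0+0+0+0+0+0+0+0 mod 2 = 0
  c[27] = d·G[:,27] = (00101011000010000111000101)·(00000000000000000000001000) mod 2 = 0+0+0+0+0+0+0+0+0+0+0+0+0+0+0+0+0+0+0+0+0+0+0+0+0+0 mod 2 = 0
  c[28] = d·G[:,28] = (00101011000010000111000101)·(00000000000000000000000100) mod 2 = 0+0+0+0+0+0+0+0+0+0+0+0+0+0+0+0+0+0+0+0+0+0+0+1+0+0 mod 2 = 1
  c[29] = d·G[:,29] = (00101011000010000111000101)·(00000000000000000000000010) mod 2 = 0+0+0+0+0+0+0+0+0+0+0+0+0+0+0+0+0+0+0+0+0+0+0+0+0+0 mod 2 = 0
  c[30] = d·G[:,30] = (00101011000010000111000101)·(00000000000000000000000001) mod 2 = 0+0+0+0+0+0+0+0+0+0+0+0+0+0+0+0+0+0+0+0+0+0+0+0+0+1 mod 2 = 1
Codeword = 0101010110110000010000111000101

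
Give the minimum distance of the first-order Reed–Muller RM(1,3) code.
d_min = 4 (RM(1,3) has length 8 and minimum distance 2^(m−1) = 4).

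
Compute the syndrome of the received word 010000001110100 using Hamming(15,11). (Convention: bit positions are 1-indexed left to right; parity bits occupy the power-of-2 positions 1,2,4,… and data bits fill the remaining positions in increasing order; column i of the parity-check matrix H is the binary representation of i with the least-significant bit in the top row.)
Syndrome s = H · r^T (mod 2), r = 010000001110100:
  s[0] = (101010101010101)·(010000001110100) mod 2 = 0+0+0+0+0+0+0+0+1+0+1+0+1+0+0 mod 2 = 1
  s[1] = (011001100110011)·(010000001110100) mod 2 = 0+1+0+0+0+0+0+0+0+1+1+0+0+0+0 mod 2 = 1
  s[2] = (000111100001111)·(010000001110100) mod 2 = 0+0+0+0+0+0+0+0+0+0+0+0+1+0+0 mod 2 = 1
  s[3] = (000000011111111)·(010000001110100) mod 2 = 0+0+0+0+0+0+0+0+1+1+1+0+1+0+0 mod 2 = 0
Syndrome = 1110
Non-zero syndrome: error at position 7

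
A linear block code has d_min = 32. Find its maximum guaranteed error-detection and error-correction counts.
(a) Detection requires d_min ≥ e+1, so e ≤ d_min − 1 = 31.
(b) Correction requires d_min ≥ 2t+1, so t ≤ ⌊(d_min − 1)/2⌋ = ⌊31/2⌋ = 15.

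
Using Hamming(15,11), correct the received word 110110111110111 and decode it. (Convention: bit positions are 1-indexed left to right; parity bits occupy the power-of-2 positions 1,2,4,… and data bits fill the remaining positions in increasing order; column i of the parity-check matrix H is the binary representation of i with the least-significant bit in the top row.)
Syndrome s = H · r^T (mod 2), r = 110110111110111:
  s[0] = (101010101010101)·(110110111110111) mod 2 = 1+0+0+0+1+0+1+0+1+0+1+0+1+0+1 mod 2 = 1
  s[1] = (011001100110011)·(110110111110111) mod 2 = 0+1+0+0+0+0+1+0+0+1+1+0+0+1+1 mod 2 = 0
  s[2] = (000111100001111)·(110110111110111) mod 2 = 0+0+0+1+1+0+1+0+0+0+0+0+1+1+1 mod 2 = 0
  s[3] = (000000011111111)·(110110111110111) mod 2 = 0+0+0+0+0+0+0+1+1+1+1+0+1+1+1 mod 2 = 1
Syndrome = 1001
Column 9 of H equals this syndrome → error at bit 9 (1-indexed).
Flip bit 9: 110110111110111 → 110110110110111
Extract data bits at positions {3,5,6,7,9,10,11,12,13,14,15}: 01010110111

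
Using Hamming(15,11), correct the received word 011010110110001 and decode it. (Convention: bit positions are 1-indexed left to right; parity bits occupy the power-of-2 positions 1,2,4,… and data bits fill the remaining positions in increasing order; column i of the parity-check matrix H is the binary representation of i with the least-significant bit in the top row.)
Syndrome s = H · r^T (mod 2), r = 011010110110001:
  s[0] = (101010101010101)·(011010110110001) mod 2 = 0+0+1+0+1+0+1+0+0+0+1+0+0+0+1 mod 2 = 1
  s[1] = (011001100110011)·(011010110110001) mod 2 = 0+1+1+0+0+0+1+0+0+1+1+0+0+0+1 mod 2 = 0
  s[2] = (000111100001111)·(011010110110001) mod 2 = 0+0+0+0+1+0+1+0+0+0+0+0+0+0+1 mod 2 = 1
  s[3] = (000000011111111)·(011010110110001) mod 2 = 0+0+0+0+0+0+0+1+0+1+1+0+0+0+1 mod 2 = 0
Syndrome = 1010
Column 5 of H equals this syndrome → error at bit 5 (1-indexed).
Flip bit 5: 011010110110001 → 011000110110001
Extract data bits at positions {3,5,6,7,9,10,11,12,13,14,15}: 10010110001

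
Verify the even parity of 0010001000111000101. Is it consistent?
Sum of all bits: 0+0+1+0+0+0+1+0+0+0+1+1+1+0+0+0+1+0+1 = 7; 7 mod 2 = 1. Result is 1 → parity error detected.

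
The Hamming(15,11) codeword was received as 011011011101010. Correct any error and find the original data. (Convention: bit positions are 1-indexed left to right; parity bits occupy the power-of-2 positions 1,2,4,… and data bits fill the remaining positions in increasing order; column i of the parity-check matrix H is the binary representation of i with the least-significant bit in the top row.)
Syndrome s = H · r^T (mod 2), r = 011011011101010:
  s[0] = (101010101010101)·(011011011101010) mod 2 = 0+0+1+0+1+0+0+0+1+0+0+0+0+0+0 mod 2 = 1
  s[1] = (011001100110011)·(011011011101010) mod 2 = 0+1+1+0+0+1+0+0+0+1+0+0+0+1+0 mod 2 = 1
  s[2] = (000111100001111)·(011011011101010) mod 2 = 0+0+0+0+1+1+0+0+0+0+0+1+0+1+0 mod 2 = 0
  s[3] = (000000011111111)·(011011011101010) mod 2 = 0+0+0+0+0+0+0+1+1+1+0+1+0+1+0 mod 2 = 1
Syndrome = 1101
Column 11 of H equals this syndrome → error at bit 11 (1-indexed).
Flip bit 11: 011011011101010 → 011011011111010
Extract data bits at positions {3,5,6,7,9,10,11,12,13,14,15}: 11101111010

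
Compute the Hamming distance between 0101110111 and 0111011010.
XOR = 0010101101, count of 1s = 5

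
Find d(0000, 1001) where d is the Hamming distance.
XOR = 1001, count of 1s = 2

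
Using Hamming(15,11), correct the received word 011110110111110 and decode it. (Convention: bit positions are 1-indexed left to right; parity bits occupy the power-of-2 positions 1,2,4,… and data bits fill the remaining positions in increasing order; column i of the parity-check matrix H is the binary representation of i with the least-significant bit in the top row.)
Syndrome s = H · r^T (mod 2), r = 011110110111110:
  s[0] = (101010101010101)·(011110110111110) mod 2 = 0+0+1+0+1+0+1+0+0+0+1+0+1+0+0 mod 2 = 1
  s[1] = (011001100110011)·(011110110111110) mod 2 = 0+1+1+0+0+0+1+0+0+1+1+0+0+1+0 mod 2 = 0
  s[2] = (000111100001111)·(011110110111110) mod 2 = 0+0+0+1+1+0+1+0+0+0+0+1+1+1+0 mod 2 = 0
  s[3] = (000000011111111)·(011110110111110) mod 2 = 0+0+0+0+0+0+0+1+0+1+1+1+1+1+0 mod 2 = 0
Syndrome = 1000
Column 1 of H equals this syndrome → error at bit 1 (1-indexed).
Flip bit 1: 011110110111110 → 111110110111110
Extract data bits at positions {3,5,6,7,9,10,11,12,13,14,15}: 11010111110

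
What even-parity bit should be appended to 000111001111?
Sum of data bits: 0+0+0+1+1+1+0+0+1+1+1+1 = 7.
7 mod 2 = 1, so parity bit = 1.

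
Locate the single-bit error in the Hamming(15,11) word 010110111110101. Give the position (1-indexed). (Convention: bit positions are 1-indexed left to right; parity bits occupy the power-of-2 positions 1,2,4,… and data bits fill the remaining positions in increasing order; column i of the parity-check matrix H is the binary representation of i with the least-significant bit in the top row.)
Syndrome s = H · r^T (mod 2), r = 010110111110101:
  s[0] = (101010101010101)·(010110111110101) mod 2 = 0+0+0+0+1+0+1+0+1+0+1+0+1+0+1 mod 2 = 0
  s[1] = (011001100110011)·(010110111110101) mod 2 = 0+1+0+0+0+0+1+0+0+1+1+0+0+0+1 mod 2 = 1
  s[2] = (000111100001111)·(010110111110101) mod 2 = 0+0+0+1+1+0+1+0+0+0+0+0+1+0+1 mod 2 = 1
  s[3] = (000000011111111)·(010110111110101) mod 2 = 0+0+0+0+0+0+0+1+1+1+1+0+1+0+1 mod 2 = 0
Syndrome = 0110
Column i of H is the binary representation of i, so the syndrome is the binary index of the flipped bit.
Read s = 0110 with s[0] as LSB: 0·2^0 + 1·2^1 + 1·2^2 + 0·2^3 = 6.
Error is at bit position 6.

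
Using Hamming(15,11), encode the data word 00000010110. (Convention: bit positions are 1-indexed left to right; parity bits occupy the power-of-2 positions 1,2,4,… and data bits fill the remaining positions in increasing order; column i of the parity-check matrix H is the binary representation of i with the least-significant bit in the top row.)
Codeword c = d · G (mod 2), d = 00000010110:
  c[0] = d·G[:,0] = (00000010110)·(11011010101) mod 2 = 0+0+0+0+0+0+1+0+1+0+0 mod 2 = 0
  c[1] = d·G[:,1] = (00000010110)·(10110110011) mod 2 = 0+0+0+0+0+0+1+0+0+1+0 mod 2 = 0
  c[2] = d·G[:,2] = (00000010110)·(10000000000) mod 2 = 0+0+0+0+0+0+0+0+0+0+0 mod 2 = 0
  c[3] = d·G[:,3] = (00000010110)·(01110001111) mod 2 = 0+0+0+0+0+0+0+0+1+1+0 mod 2 = 0
  c[4] = d·G[:,4] = (00000010110)·(01000000000) mod 2 = 0+0+0+0+0+0+0+0+0+0+0 mod 2 = 0
  c[5] = d·G[:,5] = (00000010110)·(00100000000) mod 2 = 0+0+0+0+0+0+0+0+0+0+0 mod 2 = 0
  c[6] = d·G[:,6] = (00000010110)·(00010000000) mod 2 = 0+0+0+0+0+0+0+0+0+0+0 mod 2 = 0
  c[7] = d·G[:,7] = (00000010110)·(00001111111) mod 2 = 0+0+0+0+0+0+1+0+1+1+0 mod 2 = 1
  c[8] = d·G[:,8] = (00000010110)·(00001000000) mod 2 = 0+0+0+0+0+0+0+0+0+0+0 mod 2 = 0
  c[9] = d·G[:,9] = (00000010110)·(00000100000) mod 2 = 0+0+0+0+0+0+0+0+0+0+0 mod 2 = 0
  c[10] = d·G[:,10] = (00000010110)·(00000010000) mod 2 = 0+0+0+0+0+0+1+0+0+0+0 mod 2 = 1
  c[11] = d·G[:,11] = (00000010110)·(00000001000) mod 2 = 0+0+0+0+0+0+0+0+0+0+0 mod 2 = 0
  c[12] = d·G[:,12] = (00000010110)·(00000000100) mod 2 = 0+0+0+0+0+0+0+0+1+0+0 mod 2 = 1
  c[13] = d·G[:,13] = (00000010110)·(00000000010) mod 2 = 0+0+0+0+0+0+0+0+0+1+0 mod 2 = 1
  c[14] = d·G[:,14] = (00000010110)·(00000000001) mod 2 = 0+0+0+0+0+0+0+0+0+0+0 mod 2 = 0
Codeword = 000000010010110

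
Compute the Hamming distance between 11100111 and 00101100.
XOR = 11001011, count of 1s = 5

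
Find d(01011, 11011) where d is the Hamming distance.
XOR = 10000, count of 1s = 1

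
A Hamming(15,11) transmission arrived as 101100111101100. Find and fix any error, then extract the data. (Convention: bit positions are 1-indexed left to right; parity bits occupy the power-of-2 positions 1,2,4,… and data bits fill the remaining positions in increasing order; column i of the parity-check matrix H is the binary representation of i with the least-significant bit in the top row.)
Syndrome s = H · r^T (mod 2), r = 101100111101100:
  s[0] = (101010101010101)·(101100111101100) mod 2 = 1+0+1+0+0+0+1+0+1+0+0+0+1+0+0 mod 2 = 1
  s[1] = (011001100110011)·(101100111101100) mod 2 = 0+0+1+0+0+0+1+0+0+1+0+0+0+0+0 mod 2 = 1
  s[2] = (000111100001111)·(101100111101100) mod 2 = 0+0+0+1+0+0+1+0+0+0+0+1+1+0+0 mod 2 = 0
  s[3] = (000000011111111)·(101100111101100) mod 2 = 0+0+0+0+0+0+0+1+1+1+0+1+1+0+0 mod 2 = 1
Syndrome = 1101
Column 11 of H equals this syndrome → error at bit 11 (1-indexed).
Flip bit 11: 101100111101100 → 101100111111100
Extract data bits at positions {3,5,6,7,9,10,11,12,13,14,15}: 10011111100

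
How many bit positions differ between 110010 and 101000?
XOR = 011010, count of 1s = 3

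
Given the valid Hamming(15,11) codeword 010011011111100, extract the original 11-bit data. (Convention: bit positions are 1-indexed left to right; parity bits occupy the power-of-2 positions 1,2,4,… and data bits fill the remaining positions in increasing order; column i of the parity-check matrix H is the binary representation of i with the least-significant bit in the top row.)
Parity bits occupy power-of-2 positions; data bits are at positions {3,5,6,7,9,10,11,12,13,14,15} (1-indexed).
Extract: c[3]=0 c[5]=1 c[6]=1 c[7]=0 c[9]=1 c[10]=1 c[11]=1 c[12]=1 c[13]=1 c[14]=0 c[15]=0
Data = 01101111100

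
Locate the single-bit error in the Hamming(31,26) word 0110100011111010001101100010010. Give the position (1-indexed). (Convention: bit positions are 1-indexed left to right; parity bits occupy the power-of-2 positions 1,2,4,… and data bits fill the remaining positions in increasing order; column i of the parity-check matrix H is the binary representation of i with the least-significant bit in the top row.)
Syndrome s = H · r^T (mod 2), r = 0110100011111010001101100010010:
  s[0] = (1010101010101010101010101010101)·(0110100011111010001101100010010) mod 2 = 0+0+1+0+1+0+0+0+1+0+1+0+1+0+1+0+0+0+1+0+0+0+1+0+0+0+1+0+0+0+0 mod 2 = 1
  s[1] = (0110011001100110011001100110011)·(0110100011111010001101100010010) mod 2 = 0+1+1+0+0+0+0+0+0+1+1+0+0+0+1+0+0+0+1+0+0+1+1+0+0+0+1+0+0+1+0 mod 2 = 0
  s[2] = (0001111000011110000111100001111)·(0110100011111010001101100010010) mod 2 = 0+0+0+0+1+0+0+0+0+0+0+1+1+0+1+0+0+0+0+1+0+1+1+0+0+0+0+0+0+1+0 mod 2 = 0
  s[3] = (0000000111111110000000011111111)·(0110100011111010001101100010010) mod 2 = 0+0+0+0+0+0+0+0+1+1+1+1+1+0+1+0+0+0+0+0+0+0+0+0+0+0+1+0+0+1+0 mod 2 = 0
  s[4] = (0000000000000001111111111111111)·(0110100011111010001101100010010) mod 2 = 0+0+0+0+0+0+0+0+0+0+0+0+0+0+0+0+0+0+1+1+0+1+1+0+0+0+1+0+0+1+0 mod 2 = 0
Syndrome = 10000
Column i of H is the binary representation of i, so the syndrome is the binary index of the flipped bit.
Read s = 10000 with s[0] as LSB: 1·2^0 + 0·2^1 + 0·2^2 + 0·2^3 + 0·2^4 = 1.
Error is at bit position 1.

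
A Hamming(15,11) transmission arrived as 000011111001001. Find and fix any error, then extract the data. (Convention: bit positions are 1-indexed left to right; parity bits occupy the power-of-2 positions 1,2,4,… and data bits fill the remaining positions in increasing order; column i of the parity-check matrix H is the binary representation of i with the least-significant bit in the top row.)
Syndrome s = H · r^T (mod 2), r = 000011111001001:
  s[0] = (101010101010101)·(000011111001001) mod 2 = 0+0+0+0+1+0+1+0+1+0+0+0+0+0+1 mod 2 = 0
  s[1] = (011001100110011)·(000011111001001) mod 2 = 0+0+0+0+0+1+1+0+0+0+0+0+0+0+1 mod 2 = 1
  s[2] = (000111100001111)·(000011111001001) mod 2 = 0+0+0+0+1+1+1+0+0+0+0+1+0+0+1 mod 2 = 1
  s[3] = (000000011111111)·(000011111001001) mod 2 = 0+0+0+0+0+0+0+1+1+0+0+1+0+0+1 mod 2 = 0
Syndrome = 0110
Column 6 of H equals this syndrome → error at bit 6 (1-indexed).
Flip bit 6: 000011111001001 → 000010111001001
Extract data bits at positions {3,5,6,7,9,10,11,12,13,14,15}: 01011001001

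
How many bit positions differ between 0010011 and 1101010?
XOR = 1111001, count of 1s = 5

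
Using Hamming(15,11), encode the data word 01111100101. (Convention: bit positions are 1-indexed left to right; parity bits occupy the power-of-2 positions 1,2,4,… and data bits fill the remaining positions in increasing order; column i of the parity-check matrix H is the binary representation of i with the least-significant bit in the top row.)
Codeword c = d · G (mod 2), d = 01111100101:
  c[0] = d·G[:,0] = (01111100101)·(11011010101) mod 2 = 0+1+0+1+1+0+0+0+1+0+1 mod 2 = 1
  c[1] = d·G[:,1] = (01111100101)·(10110110011) mod 2 = 0+0+1+1+0+1+0+0+0+0+1 mod 2 = 0
  c[2] = d·G[:,2] = (01111100101)·(10000000000) mod 2 = 0+0+0+0+0+0+0+0+0+0+0 mod 2 = 0
  c[3] = d·G[:,3] = (01111100101)·(01110001111) mod 2 = 0+1+1+1+0+0+0+0+1+0+1 mod 2 = 1
  c[4] = d·G[:,4] = (01111100101)·(01000000000) mod 2 = 0+1+0+0+0+0+0+0+0+0+0 mod 2 = 1
  c[5] = d·G[:,5] = (01111100101)·(00100000000) mod 2 = 0+0+1+0+0+0+0+0+0+0+0 mod 2 = 1
  c[6] = d·G[:,6] = (01111100101)·(00010000000) mod 2 = 0+0+0+1+0+0+0+0+0+0+0 mod 2 = 1
  c[7] = d·G[:,7] = (01111100101)·(00001111111) mod 2 = 0+0+0+0+1+1+0+0+1+0+1 mod 2 = 0
  c[8] = d·G[:,8] = (01111100101)·(00001000000) mod 2 = 0+0+0+0+1+0+0+0+0+0+0 mod 2 = 1
  c[9] = d·G[:,9] = (01111100101)·(00000100000) mod 2 = 0+0+0+0+0+1+0+0+0+0+0 mod 2 = 1
  c[10] = d·G[:,10] = (01111100101)·(00000010000) mod 2 = 0+0+0+0+0+0+0+0+0+0+0 mod 2 = 0
  c[11] = d·G[:,11] = (01111100101)·(00000001000) mod 2 = 0+0+0+0+0+0+0+0+0+0+0 mod 2 = 0
  c[12] = d·G[:,12] = (01111100101)·(00000000100) mod 2 = 0+0+0+0+0+0+0+0+1+0+0 mod 2 = 1
  c[13] = d·G[:,13] = (01111100101)·(00000000010) mod 2 = 0+0+0+0+0+0+0+0+0+0+0 mod 2 = 0
  c[14] = d·G[:,14] = (01111100101)·(00000000001) mod 2 = 0+0+0+0+0+0+0+0+0+0+1 mod 2 = 1
Codeword = 100111101100101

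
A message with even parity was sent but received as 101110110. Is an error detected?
Sum of received bits: 1+0+1+1+1+0+1+1+0 = 6; 6 mod 2 = 0. Result is 0 → no error detected.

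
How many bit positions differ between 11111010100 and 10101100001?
XOR = 01010110101, count of 1s = 6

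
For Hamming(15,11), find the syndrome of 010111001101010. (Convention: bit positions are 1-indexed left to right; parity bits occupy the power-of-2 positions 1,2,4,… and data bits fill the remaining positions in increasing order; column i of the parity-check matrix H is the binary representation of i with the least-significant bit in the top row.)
Syndrome s = H · r^T (mod 2), r = 010111001101010:
  s[0] = (101010101010101)·(010111001101010) mod 2 = 0+0+0+0+1+0+0+0+1+0+0+0+0+0+0 mod 2 = 0
  s[1] = (011001100110011)·(010111001101010) mod 2 = 0+1+0+0+0+1+0+0+0+1+0+0+0+1+0 mod 2 = 0
  s[2] = (000111100001111)·(010111001101010) mod 2 = 0+0+0+1+1+1+0+0+0+0+0+1+0+1+0 mod 2 = 1
  s[3] = (000000011111111)·(010111001101010) mod 2 = 0+0+0+0+0+0+0+0+1+1+0+1+0+1+0 mod 2 = 0
Syndrome = 0010
Non-zero syndrome: error at position 4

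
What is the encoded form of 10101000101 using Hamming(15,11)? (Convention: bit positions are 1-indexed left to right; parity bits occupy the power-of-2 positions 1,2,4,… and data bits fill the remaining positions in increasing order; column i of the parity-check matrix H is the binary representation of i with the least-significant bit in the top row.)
Codeword c = d · G (mod 2), d = 10101000101:
  c[0] = d·G[:,0] = (10101000101)·(11011010101) mod 2 = 1+0+0+0+1+0+0+0+1+0+1 mod 2 = 0
  c[1] = d·G[:,1] = (10101000101)·(10110110011) mod 2 = 1+0+1+0+0+0+0+0+0+0+1 mod 2 = 1
  c[2] = d·G[:,2] = (10101000101)·(10000000000) mod 2 = 1+0+0+0+0+0+0+0+0+0+0 mod 2 = 1
  c[3] = d·G[:,3] = (10101000101)·(01110001111) mod 2 = 0+0+1+0+0+0+0+0+1+0+1 mod 2 = 1
  c[4] = d·G[:,4] = (10101000101)·(01000000000) mod 2 = 0+0+0+0+0+0+0+0+0+0+0 mod 2 = 0
  c[5] = d·G[:,5] = (10101000101)·(00100000000) mod 2 = 0+0+1+0+0+0+0+0+0+0+0 mod 2 = 1
  c[6] = d·G[:,6] = (10101000101)·(00010000000) mod 2 = 0+0+0+0+0+0+0+0+0+0+0 mod 2 = 0
  c[7] = d·G[:,7] = (10101000101)·(00001111111) mod 2 = 0+0+0+0+1+0+0+0+1+0+1 mod 2 = 1
  c[8] = d·G[:,8] = (10101000101)·(00001000000) mod 2 = 0+0+0+0+1+0+0+0+0+0+0 mod 2 = 1
  c[9] = d·G[:,9] = (10101000101)·(00000100000) mod 2 = 0+0+0+0+0+0+0+0+0+0+0 mod 2 = 0
  c[10] = d·G[:,10] = (10101000101)·(00000010000) mod 2 = 0+0+0+0+0+0+0+0+0+0+0 mod 2 = 0
  c[11] = d·G[:,11] = (10101000101)·(00000001000) mod 2 = 0+0+0+0+0+0+0+0+0+0+0 mod 2 = 0
  c[12] = d·G[:,12] = (10101000101)·(00000000100) mod 2 = 0+0+0+0+0+0+0+0+1+0+0 mod 2 = 1
  c[13] = d·G[:,13] = (10101000101)·(00000000010) mod 2 = 0+0+0+0+0+0+0+0+0+0+0 mod 2 = 0
  c[14] = d·G[:,14] = (10101000101)·(00000000001) mod 2 = 0+0+0+0+0+0+0+0+0+0+1 mod 2 = 1
Codeword = 011101011000101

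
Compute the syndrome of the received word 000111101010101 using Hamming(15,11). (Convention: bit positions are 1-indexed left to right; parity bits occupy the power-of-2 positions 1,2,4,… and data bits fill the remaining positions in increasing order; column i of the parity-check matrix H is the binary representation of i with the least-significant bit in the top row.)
Syndrome s = H · r^T (mod 2), r = 000111101010101:
  s[0] = (101010101010101)·(000111101010101) mod 2 = 0+0+0+0+1+0+1+0+1+0+1+0+1+0+1 mod 2 = 0
  s[1] = (011001100110011)·(000111101010101) mod 2 = 0+0+0+0+0+1+1+0+0+0+1+0+0+0+1 mod 2 = 0
  s[2] = (000111100001111)·(000111101010101) mod 2 = 0+0+0+1+1+1+1+0+0+0+0+0+1+0+1 mod 2 = 0
  s[3] = (000000011111111)·(000111101010101) mod 2 = 0+0+0+0+0+0+0+0+1+0+1+0+1+0+1 mod 2 = 0
Syndrome = 0000
s = 0: no error detected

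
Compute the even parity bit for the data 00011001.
Sum of data bits: 0+0+0+1+1+0+0+1 = 3.
3 mod 2 = 1, so parity bit = 1.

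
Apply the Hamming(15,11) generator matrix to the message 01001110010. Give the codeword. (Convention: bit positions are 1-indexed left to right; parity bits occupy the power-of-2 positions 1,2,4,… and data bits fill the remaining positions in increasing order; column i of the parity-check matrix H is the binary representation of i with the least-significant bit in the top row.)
Codeword c = d · G (mod 2), d = 01001110010:
  c[0] = d·G[:,0] = (01001110010)·(11011010101) mod 2 = 0+1+0+0+1+0+1+0+0+0+0 mod 2 = 1
  c[1] = d·G[:,1] = (01001110010)·(10110110011) mod 2 = 0+0+0+0+0+1+1+0+0+1+0 mod 2 = 1
  c[2] = d·G[:,2] = (01001110010)·(10000000000) mod 2 = 0+0+0+0+0+0+0+0+0+0+0 mod 2 = 0
  c[3] = d·G[:,3] = (01001110010)·(01110001111) mod 2 = 0+1+0+0+0+0+0+0+0+1+0 mod 2 = 0
  c[4] = d·G[:,4] = (01001110010)·(01000000000) mod 2 = 0+1+0+0+0+0+0+0+0+0+0 mod 2 = 1
  c[5] = d·G[:,5] = (01001110010)·(00100000000) mod 2 = 0+0+0+0+0+0+0+0+0+0+0 mod 2 = 0
  c[6] = d·G[:,6] = (01001110010)·(00010000000) mod 2 = 0+0+0+0+0+0+0+0+0+0+0 mod 2 = 0
  c[7] = d·G[:,7] = (01001110010)·(00001111111) mod 2 = 0+0+0+0+1+1+1+0+0+1+0 mod 2 = 0
  c[8] = d·G[:,8] = (01001110010)·(00001000000) mod 2 = 0+0+0+0+1+0+0+0+0+0+0 mod 2 = 1
  c[9] = d·G[:,9] = (01001110010)·(00000100000) mod 2 = 0+0+0+0+0+1+0+0+0+0+0 mod 2 = 1
  c[10] = d·G[:,10] = (01001110010)·(00000010000) mod 2 = 0+0+0+0+0+0+1+0+0+0+0 mod 2 = 1
  c[11] = d·G[:,11] = (01001110010)·(00000001000) mod 2 = 0+0+0+0+0+0+0+0+0+0+0 mod 2 = 0
  c[12] = d·G[:,12] = (01001110010)·(00000000100) mod 2 = 0+0+0+0+0+0+0+0+0+0+0 mod 2 = 0
  c[13] = d·G[:,13] = (01001110010)·(00000000010) mod 2 = 0+0+0+0+0+0+0+0+0+1+0 mod 2 = 1
  c[14] = d·G[:,14] = (01001110010)·(00000000001) mod 2 = 0+0+0+0+0+0+0+0+0+0+0 mod 2 = 0
Codeword = 110010001110010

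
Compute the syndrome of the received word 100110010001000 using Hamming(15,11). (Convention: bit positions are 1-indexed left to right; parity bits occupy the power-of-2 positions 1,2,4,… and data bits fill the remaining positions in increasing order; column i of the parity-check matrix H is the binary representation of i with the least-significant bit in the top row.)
Syndrome s = H · r^T (mod 2), r = 100110010001000:
  s[0] = (101010101010101)·(100110010001000) mod 2 = 1+0+0+0+1+0+0+0+0+0+0+0+0+0+0 mod 2 = 0
  s[1] = (011001100110011)·(100110010001000) mod 2 = 0+0+0+0+0+0+0+0+0+0+0+0+0+0+0 mod 2 = 0
  s[2] = (000111100001111)·(100110010001000) mod 2 = 0+0+0+1+1+0+0+0+0+0+0+1+0+0+0 mod 2 = 1
  s[3] = (000000011111111)·(100110010001000) mod 2 = 0+0+0+0+0+0+0+1+0+0+0+1+0+0+0 mod 2 = 0
Syndrome = 0010
Non-zero syndrome: error at position 4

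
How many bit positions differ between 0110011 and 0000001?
XOR = 0110010, count of 1s = 3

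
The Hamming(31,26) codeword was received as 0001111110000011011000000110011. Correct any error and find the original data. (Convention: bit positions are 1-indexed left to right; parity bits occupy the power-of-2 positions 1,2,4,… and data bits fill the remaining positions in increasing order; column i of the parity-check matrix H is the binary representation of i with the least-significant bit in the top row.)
Syndrome s = H · r^T (mod 2), r = 0001111110000011011000000110011:
  s[0] = (1010101010101010101010101010101)·(0001111110000011011000000110011) mod 2 = 0+0+0+0+1+0+1+0+1+0+0+0+0+0+1+0+0+0+1+0+0+0+0+0+0+0+1+0+0+0+1 mod 2 = 1
  s[1] = (0110011001100110011001100110011)·(0001111110000011011000000110011) mod 2 = 0+0+0+0+0+1+1+0+0+0+0+0+0+0+1+0+0+1+1+0+0+0+0+0+0+1+1+0+0+1+1 mod 2 = 1
  s[2] = (0001111000011110000111100001111)·(0001111110000011011000000110011) mod 2 = 0+0+0+1+1+1+1+0+0+0+0+0+0+0+1+0+0+0+0+0+0+0+0+0+0+0+0+0+0+1+1 mod 2 = 1
  s[3] = (0000000111111110000000011111111)·(0001111110000011011000000110011) mod 2 = 0+0+0+0+0+0+0+1+1+0+0+0+0+0+1+0+0+0+0+0+0+0+0+0+0+1+1+0+0+1+1 mod 2 = 1
  s[4] = (0000000000000001111111111111111)·(0001111110000011011000000110011) mod 2 = 0+0+0+0+0+0+0+0+0+0+0+0+0+0+0+1+0+1+1+0+0+0+0+0+0+1+1+0+0+1+1 mod 2 = 1
Syndrome = 11111
Column 31 of H equals this syndrome → error at bit 31 (1-indexed).
Flip bit 31: 0001111110000011011000000110011 → 0001111110000011011000000110010
Extract data bits at positions {3,5,6,7,9,10,11,12,13,14,15,17,18,19,20,21,22,23,24,25,26,27,28,29,30,31}: 01111000001011000000110010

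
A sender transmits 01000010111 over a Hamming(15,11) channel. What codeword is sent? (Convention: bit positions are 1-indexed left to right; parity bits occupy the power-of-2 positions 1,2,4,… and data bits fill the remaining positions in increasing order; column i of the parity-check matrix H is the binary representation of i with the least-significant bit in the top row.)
Codeword c = d · G (mod 2), d = 01000010111:
  c[0] = d·G[:,0] = (01000010111)·(11011010101) mod 2 = 0+1+0+0+0+0+1+0+1+0+1 mod 2 = 0
  c[1] = d·G[:,1] = (01000010111)·(10110110011) mod 2 = 0+0+0+0+0+0+1+0+0+1+1 mod 2 = 1
  c[2] = d·G[:,2] = (01000010111)·(10000000000) mod 2 = 0+0+0+0+0+0+0+0+0+0+0 mod 2 = 0
  c[3] = d·G[:,3] = (01000010111)·(01110001111) mod 2 = 0+1+0+0+0+0+0+0+1+1+1 mod 2 = 0
  c[4] = d·G[:,4] = (01000010111)·(01000000000) mod 2 = 0+1+0+0+0+0+0+0+0+0+0 mod 2 = 1
  c[5] = d·G[:,5] = (01000010111)·(00100000000) mod 2 = 0+0+0+0+0+0+0+0+0+0+0 mod 2 = 0
  c[6] = d·G[:,6] = (01000010111)·(00010000000) mod 2 = 0+0+0+0+0+0+0+0+0+0+0 mod 2 = 0
  c[7] = d·G[:,7] = (01000010111)·(00001111111) mod 2 = 0+0+0+0+0+0+1+0+1+1+1 mod 2 = 0
  c[8] = d·G[:,8] = (01000010111)·(00001000000) mod 2 = 0+0+0+0+0+0+0+0+0+0+0 mod 2 = 0
  c[9] = d·G[:,9] = (01000010111)·(00000100000) mod 2 = 0+0+0+0+0+0+0+0+0+0+0 mod 2 = 0
  c[10] = d·G[:,10] = (01000010111)·(00000010000) mod 2 = 0+0+0+0+0+0+1+0+0+0+0 mod 2 = 1
  c[11] = d·G[:,11] = (01000010111)·(00000001000) mod 2 = 0+0+0+0+0+0+0+0+0+0+0 mod 2 = 0
  c[12] = d·G[:,12] = (01000010111)·(00000000100) mod 2 = 0+0+0+0+0+0+0+0+1+0+0 mod 2 = 1
  c[13] = d·G[:,13] = (01000010111)·(00000000010) mod 2 = 0+0+0+0+0+0+0+0+0+1+0 mod 2 = 1
  c[14] = d·G[:,14] = (01000010111)·(00000000001) mod 2 = 0+0+0+0+0+0+0+0+0+0+1 mod 2 = 1
Codeword = 010010000010111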